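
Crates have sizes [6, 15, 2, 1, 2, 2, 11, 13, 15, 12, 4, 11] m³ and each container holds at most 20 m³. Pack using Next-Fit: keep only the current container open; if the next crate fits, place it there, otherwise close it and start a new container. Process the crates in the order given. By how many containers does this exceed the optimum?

Next-Fit: [6] [15,2,1,2] [2,11] [13] [15] [12,4] [11] → 7 containers.
6 crates exceed 10 m³ (half the capacity), and no two of those can share a container, so at least 6 containers are needed.
An optimal packing achieves that bound: [15,4,1] [15,2,2] [13,6] [12,2] [11] [11] → 6 containers.
Excess: 7 − 6 = 1.

1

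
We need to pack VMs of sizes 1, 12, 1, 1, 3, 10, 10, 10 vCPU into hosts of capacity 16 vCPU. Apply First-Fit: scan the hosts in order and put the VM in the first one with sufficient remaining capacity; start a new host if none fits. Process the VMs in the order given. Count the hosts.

4

host 1: place 1 vCPU, 15 vCPU left
host 1: place 12 vCPU, 3 vCPU left
host 1: place 1 vCPU, 2 vCPU left
host 1: place 1 vCPU, 1 vCPU left
host 2: place 3 vCPU, 13 vCPU left
host 2: place 10 vCPU, 3 vCPU left
host 3: place 10 vCPU, 6 vCPU left
host 4: place 10 vCPU, 6 vCPU left
Final hosts: [1,12,1,1] [3,10] [10] [10].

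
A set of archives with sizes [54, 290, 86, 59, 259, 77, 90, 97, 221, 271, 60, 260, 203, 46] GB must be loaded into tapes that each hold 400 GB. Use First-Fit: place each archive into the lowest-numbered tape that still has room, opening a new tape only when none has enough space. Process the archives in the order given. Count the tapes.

Put 54 GB in tape 1; 346 GB remain.
Put 290 GB in tape 1; 56 GB remain.
Put 86 GB in tape 2; 314 GB remain.
Put 59 GB in tape 2; 255 GB remain.
Put 259 GB in tape 3; 141 GB remain.
Put 77 GB in tape 2; 178 GB remain.
Put 90 GB in tape 2; 88 GB remain.
Put 97 GB in tape 3; 44 GB remain.
Put 221 GB in tape 4; 179 GB remain.
Put 271 GB in tape 5; 129 GB remain.
Put 60 GB in tape 2; 28 GB remain.
Put 260 GB in tape 6; 140 GB remain.
Put 203 GB in tape 7; 197 GB remain.
Put 46 GB in tape 1; 10 GB remain.
Final tapes: [54,290,46] [86,59,77,90,60] [259,97] [221] [271] [260] [203].

7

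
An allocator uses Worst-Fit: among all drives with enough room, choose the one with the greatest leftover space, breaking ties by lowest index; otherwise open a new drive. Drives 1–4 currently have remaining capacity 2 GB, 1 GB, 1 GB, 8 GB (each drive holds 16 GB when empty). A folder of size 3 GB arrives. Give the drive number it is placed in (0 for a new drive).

4

Drives with room: drive 4 (8 GB).
Most room is drive 4 with 8 GB free.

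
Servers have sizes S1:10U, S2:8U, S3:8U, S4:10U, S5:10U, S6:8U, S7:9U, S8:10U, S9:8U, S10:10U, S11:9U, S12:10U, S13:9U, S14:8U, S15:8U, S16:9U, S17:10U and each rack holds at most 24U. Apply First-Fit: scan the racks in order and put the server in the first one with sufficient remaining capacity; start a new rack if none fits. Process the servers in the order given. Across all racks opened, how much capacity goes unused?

62

S1 (10U) → rack 1 (remaining 14U)
S2 (8U) → rack 1 (remaining 6U)
S3 (8U) → rack 2 (remaining 16U)
S4 (10U) → rack 2 (remaining 6U)
S5 (10U) → rack 3 (remaining 14U)
S6 (8U) → rack 3 (remaining 6U)
S7 (9U) → rack 4 (remaining 15U)
S8 (10U) → rack 4 (remaining 5U)
S9 (8U) → rack 5 (remaining 16U)
S10 (10U) → rack 5 (remaining 6U)
S11 (9U) → rack 6 (remaining 15U)
S12 (10U) → rack 6 (remaining 5U)
S13 (9U) → rack 7 (remaining 15U)
S14 (8U) → rack 7 (remaining 7U)
S15 (8U) → rack 8 (remaining 16U)
S16 (9U) → rack 8 (remaining 7U)
S17 (10U) → rack 9 (remaining 14U)
9 racks × 24U = 216U; used 154U; unused 62U.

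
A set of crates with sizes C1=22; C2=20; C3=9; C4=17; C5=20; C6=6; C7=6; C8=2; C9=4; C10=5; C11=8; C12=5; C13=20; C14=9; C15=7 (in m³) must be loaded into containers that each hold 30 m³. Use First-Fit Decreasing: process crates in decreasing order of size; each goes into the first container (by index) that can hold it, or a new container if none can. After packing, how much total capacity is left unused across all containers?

Sorted descending: 22, 20, 20, 20, 17, 9, 9, 8, 7, 6, 6, 5, 5, 4, 2.
22 m³ → container 1 (remaining 8 m³)
20 m³ → container 2 (remaining 10 m³)
20 m³ → container 3 (remaining 10 m³)
20 m³ → container 4 (remaining 10 m³)
17 m³ → container 5 (remaining 13 m³)
9 m³ → container 2 (remaining 1 m³)
9 m³ → container 3 (remaining 1 m³)
8 m³ → container 1 (remaining 0 m³)
7 m³ → container 4 (remaining 3 m³)
6 m³ → container 5 (remaining 7 m³)
6 m³ → container 5 (remaining 1 m³)
5 m³ → container 6 (remaining 25 m³)
5 m³ → container 6 (remaining 20 m³)
4 m³ → container 6 (remaining 16 m³)
2 m³ → container 4 (remaining 1 m³)
6 containers × 30 m³ = 180 m³; used 160 m³; unused 20 m³.

20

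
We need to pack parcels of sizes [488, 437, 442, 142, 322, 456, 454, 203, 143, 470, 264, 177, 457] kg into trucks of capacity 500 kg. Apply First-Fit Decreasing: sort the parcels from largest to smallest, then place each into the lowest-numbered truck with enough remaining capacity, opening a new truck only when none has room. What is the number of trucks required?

Sorted descending: 488, 470, 457, 456, 454, 442, 437, 322, 264, 203, 177, 143, 142.
Put 488 kg in truck 1; 12 kg remain.
Put 470 kg in truck 2; 30 kg remain.
Put 457 kg in truck 3; 43 kg remain.
Put 456 kg in truck 4; 44 kg remain.
Put 454 kg in truck 5; 46 kg remain.
Put 442 kg in truck 6; 58 kg remain.
Put 437 kg in truck 7; 63 kg remain.
Put 322 kg in truck 8; 178 kg remain.
Put 264 kg in truck 9; 236 kg remain.
Put 203 kg in truck 9; 33 kg remain.
Put 177 kg in truck 8; 1 kg remain.
Put 143 kg in truck 10; 357 kg remain.
Put 142 kg in truck 10; 215 kg remain.

10 trucks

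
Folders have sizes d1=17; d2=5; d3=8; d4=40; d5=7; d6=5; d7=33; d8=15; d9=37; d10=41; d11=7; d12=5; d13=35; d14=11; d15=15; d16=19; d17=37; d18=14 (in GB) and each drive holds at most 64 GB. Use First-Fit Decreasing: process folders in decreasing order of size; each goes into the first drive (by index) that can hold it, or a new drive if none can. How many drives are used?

6

Sorted descending: 41, 40, 37, 37, 35, 33, 19, 17, 15, 15, 14, 11, 8, 7, 7, 5, 5, 5.
41 GB → drive 1 (remaining 23 GB)
40 GB → drive 2 (remaining 24 GB)
37 GB → drive 3 (remaining 27 GB)
37 GB → drive 4 (remaining 27 GB)
35 GB → drive 5 (remaining 29 GB)
33 GB → drive 6 (remaining 31 GB)
19 GB → drive 1 (remaining 4 GB)
17 GB → drive 2 (remaining 7 GB)
15 GB → drive 3 (remaining 12 GB)
15 GB → drive 4 (remaining 12 GB)
14 GB → drive 5 (remaining 15 GB)
11 GB → drive 3 (remaining 1 GB)
8 GB → drive 4 (remaining 4 GB)
7 GB → drive 2 (remaining 0 GB)
7 GB → drive 5 (remaining 8 GB)
5 GB → drive 5 (remaining 3 GB)
5 GB → drive 6 (remaining 26 GB)
5 GB → drive 6 (remaining 21 GB)
Final drives: [41,19] [40,17,7] [37,15,11] [37,15,8] [35,14,7,5] [33,5,5].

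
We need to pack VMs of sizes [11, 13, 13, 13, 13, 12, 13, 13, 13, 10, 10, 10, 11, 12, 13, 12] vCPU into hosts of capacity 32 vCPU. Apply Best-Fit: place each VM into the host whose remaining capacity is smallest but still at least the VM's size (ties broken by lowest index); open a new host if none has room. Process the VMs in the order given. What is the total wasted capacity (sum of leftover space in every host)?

host 1: place 11 vCPU, 21 vCPU left
host 1: place 13 vCPU, 8 vCPU left
host 2: place 13 vCPU, 19 vCPU left
host 2: place 13 vCPU, 6 vCPU left
host 3: place 13 vCPU, 19 vCPU left
host 3: place 12 vCPU, 7 vCPU left
host 4: place 13 vCPU, 19 vCPU left
host 4: place 13 vCPU, 6 vCPU left
host 5: place 13 vCPU, 19 vCPU left
host 5: place 10 vCPU, 9 vCPU left
host 6: place 10 vCPU, 22 vCPU left
host 6: place 10 vCPU, 12 vCPU left
host 6: place 11 vCPU, 1 vCPU left
host 7: place 12 vCPU, 20 vCPU left
host 7: place 13 vCPU, 7 vCPU left
host 8: place 12 vCPU, 20 vCPU left
8 hosts × 32 vCPU = 256 vCPU; used 192 vCPU; unused 64 vCPU.

64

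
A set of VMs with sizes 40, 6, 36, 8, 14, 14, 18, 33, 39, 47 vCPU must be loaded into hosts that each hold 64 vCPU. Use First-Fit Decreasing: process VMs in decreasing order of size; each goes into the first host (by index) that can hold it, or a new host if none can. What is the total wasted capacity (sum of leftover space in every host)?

Sorted descending: 47, 40, 39, 36, 33, 18, 14, 14, 8, 6.
Put 47 vCPU in host 1; 17 vCPU remain.
Put 40 vCPU in host 2; 24 vCPU remain.
Put 39 vCPU in host 3; 25 vCPU remain.
Put 36 vCPU in host 4; 28 vCPU remain.
Put 33 vCPU in host 5; 31 vCPU remain.
Put 18 vCPU in host 2; 6 vCPU remain.
Put 14 vCPU in host 1; 3 vCPU remain.
Put 14 vCPU in host 3; 11 vCPU remain.
Put 8 vCPU in host 3; 3 vCPU remain.
Put 6 vCPU in host 2; 0 vCPU remain.
5 hosts × 64 vCPU = 320 vCPU; used 255 vCPU; unused 65 vCPU.

65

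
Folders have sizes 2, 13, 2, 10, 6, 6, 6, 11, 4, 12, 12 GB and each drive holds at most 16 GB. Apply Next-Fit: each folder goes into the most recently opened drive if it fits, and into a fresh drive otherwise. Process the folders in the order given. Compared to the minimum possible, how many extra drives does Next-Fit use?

Next-Fit: [2,13] [2,10] [6,6] [6] [11,4] [12] [12] → 7 drives.
Total size 84 GB; any packing needs at least ⌈84/16⌉ = 6 drives.
An optimal packing achieves that bound: [13,2] [12,4] [12,2] [11] [10,6] [6,6] → 6 drives.
Excess: 7 − 6 = 1.

1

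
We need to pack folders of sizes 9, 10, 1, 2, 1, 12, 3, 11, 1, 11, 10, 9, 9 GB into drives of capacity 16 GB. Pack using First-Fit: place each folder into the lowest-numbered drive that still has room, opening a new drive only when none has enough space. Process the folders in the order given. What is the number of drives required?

drive 1: place 9 GB, 7 GB left
drive 2: place 10 GB, 6 GB left
drive 1: place 1 GB, 6 GB left
drive 1: place 2 GB, 4 GB left
drive 1: place 1 GB, 3 GB left
drive 3: place 12 GB, 4 GB left
drive 1: place 3 GB, 0 GB left
drive 4: place 11 GB, 5 GB left
drive 2: place 1 GB, 5 GB left
drive 5: place 11 GB, 5 GB left
drive 6: place 10 GB, 6 GB left
drive 7: place 9 GB, 7 GB left
drive 8: place 9 GB, 7 GB left

8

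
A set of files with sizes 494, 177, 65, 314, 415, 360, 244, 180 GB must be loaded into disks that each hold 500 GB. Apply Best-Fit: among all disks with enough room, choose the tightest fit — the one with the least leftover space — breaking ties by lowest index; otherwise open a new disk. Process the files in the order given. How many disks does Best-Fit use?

5 disks

494 GB → disk 1 (remaining 6 GB)
177 GB → disk 2 (remaining 323 GB)
65 GB → disk 2 (remaining 258 GB)
314 GB → disk 3 (remaining 186 GB)
415 GB → disk 4 (remaining 85 GB)
360 GB → disk 5 (remaining 140 GB)
244 GB → disk 2 (remaining 14 GB)
180 GB → disk 3 (remaining 6 GB)
Final disks: [494] [177,65,244] [314,180] [415] [360].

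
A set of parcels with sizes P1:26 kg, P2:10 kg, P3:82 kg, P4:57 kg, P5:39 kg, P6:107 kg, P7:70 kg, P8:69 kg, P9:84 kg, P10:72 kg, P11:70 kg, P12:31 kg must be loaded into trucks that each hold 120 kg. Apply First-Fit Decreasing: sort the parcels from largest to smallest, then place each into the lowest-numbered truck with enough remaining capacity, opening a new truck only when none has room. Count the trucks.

Sorted descending: 107, 84, 82, 72, 70, 70, 69, 57, 39, 31, 26, 10.
Put 107 kg in truck 1; 13 kg remain.
Put 84 kg in truck 2; 36 kg remain.
Put 82 kg in truck 3; 38 kg remain.
Put 72 kg in truck 4; 48 kg remain.
Put 70 kg in truck 5; 50 kg remain.
Put 70 kg in truck 6; 50 kg remain.
Put 69 kg in truck 7; 51 kg remain.
Put 57 kg in truck 8; 63 kg remain.
Put 39 kg in truck 4; 9 kg remain.
Put 31 kg in truck 2; 5 kg remain.
Put 26 kg in truck 3; 12 kg remain.
Put 10 kg in truck 1; 3 kg remain.
Final trucks: [107,10] [84,31] [82,26] [72,39] [70] [70] [69] [57].

8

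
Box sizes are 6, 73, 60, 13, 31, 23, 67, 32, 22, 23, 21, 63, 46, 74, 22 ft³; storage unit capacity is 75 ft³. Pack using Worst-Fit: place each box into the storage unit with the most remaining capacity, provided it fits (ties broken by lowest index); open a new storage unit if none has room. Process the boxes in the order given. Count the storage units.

9

storage unit 1: place 6 ft³, 69 ft³ left
storage unit 2: place 73 ft³, 2 ft³ left
storage unit 1: place 60 ft³, 9 ft³ left
storage unit 3: place 13 ft³, 62 ft³ left
storage unit 3: place 31 ft³, 31 ft³ left
storage unit 3: place 23 ft³, 8 ft³ left
storage unit 4: place 67 ft³, 8 ft³ left
storage unit 5: place 32 ft³, 43 ft³ left
storage unit 5: place 22 ft³, 21 ft³ left
storage unit 6: place 23 ft³, 52 ft³ left
storage unit 6: place 21 ft³, 31 ft³ left
storage unit 7: place 63 ft³, 12 ft³ left
storage unit 8: place 46 ft³, 29 ft³ left
storage unit 9: place 74 ft³, 1 ft³ left
storage unit 6: place 22 ft³, 9 ft³ left
Final storage units: [6,60] [73] [13,31,23] [67] [32,22] [23,21,22] [63] [46] [74].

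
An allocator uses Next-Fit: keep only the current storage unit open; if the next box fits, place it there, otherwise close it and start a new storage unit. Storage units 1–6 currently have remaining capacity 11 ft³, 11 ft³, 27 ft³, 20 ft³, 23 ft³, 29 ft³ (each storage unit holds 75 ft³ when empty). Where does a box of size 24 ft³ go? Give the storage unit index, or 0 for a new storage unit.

6

Next-Fit only looks at storage unit 6, which has 29 ft³ free.
24 ft³ fits there.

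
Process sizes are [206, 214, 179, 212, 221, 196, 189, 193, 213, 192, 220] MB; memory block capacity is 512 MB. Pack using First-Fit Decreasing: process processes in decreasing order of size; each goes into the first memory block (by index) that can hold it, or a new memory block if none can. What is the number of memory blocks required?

6

Sorted descending: 221, 220, 214, 213, 212, 206, 196, 193, 192, 189, 179.
memory block 1: place 221 MB, 291 MB left
memory block 1: place 220 MB, 71 MB left
memory block 2: place 214 MB, 298 MB left
memory block 2: place 213 MB, 85 MB left
memory block 3: place 212 MB, 300 MB left
memory block 3: place 206 MB, 94 MB left
memory block 4: place 196 MB, 316 MB left
memory block 4: place 193 MB, 123 MB left
memory block 5: place 192 MB, 320 MB left
memory block 5: place 189 MB, 131 MB left
memory block 6: place 179 MB, 333 MB left
Final memory blocks: [221,220] [214,213] [212,206] [196,193] [192,189] [179].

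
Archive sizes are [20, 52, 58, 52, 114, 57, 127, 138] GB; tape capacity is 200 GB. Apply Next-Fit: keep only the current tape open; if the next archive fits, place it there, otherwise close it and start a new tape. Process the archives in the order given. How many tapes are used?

tape 1: place 20 GB, 180 GB left
tape 1: place 52 GB, 128 GB left
tape 1: place 58 GB, 70 GB left
tape 1: place 52 GB, 18 GB left
tape 2: place 114 GB, 86 GB left
tape 2: place 57 GB, 29 GB left
tape 3: place 127 GB, 73 GB left
tape 4: place 138 GB, 62 GB left

4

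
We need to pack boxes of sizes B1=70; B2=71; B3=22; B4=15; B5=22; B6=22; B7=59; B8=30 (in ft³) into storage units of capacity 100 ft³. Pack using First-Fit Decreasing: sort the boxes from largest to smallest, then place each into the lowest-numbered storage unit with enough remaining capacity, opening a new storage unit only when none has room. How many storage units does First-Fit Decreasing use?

4

Sorted descending: 71, 70, 59, 30, 22, 22, 22, 15.
Put 71 ft³ in storage unit 1; 29 ft³ remain.
Put 70 ft³ in storage unit 2; 30 ft³ remain.
Put 59 ft³ in storage unit 3; 41 ft³ remain.
Put 30 ft³ in storage unit 2; 0 ft³ remain.
Put 22 ft³ in storage unit 1; 7 ft³ remain.
Put 22 ft³ in storage unit 3; 19 ft³ remain.
Put 22 ft³ in storage unit 4; 78 ft³ remain.
Put 15 ft³ in storage unit 3; 4 ft³ remain.
Final storage units: [71,22] [70,30] [59,22,15] [22].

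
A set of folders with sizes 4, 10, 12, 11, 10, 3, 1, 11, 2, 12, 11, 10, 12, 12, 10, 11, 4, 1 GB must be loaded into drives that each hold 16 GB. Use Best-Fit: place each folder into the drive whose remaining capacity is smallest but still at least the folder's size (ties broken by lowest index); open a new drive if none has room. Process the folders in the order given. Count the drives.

12 drives

4 GB → drive 1 (remaining 12 GB)
10 GB → drive 1 (remaining 2 GB)
12 GB → drive 2 (remaining 4 GB)
11 GB → drive 3 (remaining 5 GB)
10 GB → drive 4 (remaining 6 GB)
3 GB → drive 2 (remaining 1 GB)
1 GB → drive 2 (remaining 0 GB)
11 GB → drive 5 (remaining 5 GB)
2 GB → drive 1 (remaining 0 GB)
12 GB → drive 6 (remaining 4 GB)
11 GB → drive 7 (remaining 5 GB)
10 GB → drive 8 (remaining 6 GB)
12 GB → drive 9 (remaining 4 GB)
12 GB → drive 10 (remaining 4 GB)
10 GB → drive 11 (remaining 6 GB)
11 GB → drive 12 (remaining 5 GB)
4 GB → drive 6 (remaining 0 GB)
1 GB → drive 9 (remaining 3 GB)
Final drives: [4,10,2] [12,3,1] [11] [10] [11] [12,4] [11] [10] [12,1] [12] [10] [11].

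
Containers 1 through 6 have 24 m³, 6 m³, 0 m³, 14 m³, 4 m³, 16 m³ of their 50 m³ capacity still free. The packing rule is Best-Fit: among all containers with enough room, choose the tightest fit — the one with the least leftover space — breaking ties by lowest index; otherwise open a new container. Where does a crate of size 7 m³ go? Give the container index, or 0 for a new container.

4

Containers with room: container 1 (24 m³), container 4 (14 m³), container 6 (16 m³).
Tightest fit is container 4 with 14 m³ free.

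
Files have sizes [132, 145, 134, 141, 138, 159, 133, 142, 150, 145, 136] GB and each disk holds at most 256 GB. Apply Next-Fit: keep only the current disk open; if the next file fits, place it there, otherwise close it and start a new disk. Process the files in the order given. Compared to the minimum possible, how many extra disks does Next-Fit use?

Next-Fit: [132] [145] [134] [141] [138] [159] [133] [142] [150] [145] [136] → 11 disks.
11 files exceed 128 GB (half the capacity), and no two of those can share a disk, so at least 11 disks are needed.
So 11 is already optimal.

0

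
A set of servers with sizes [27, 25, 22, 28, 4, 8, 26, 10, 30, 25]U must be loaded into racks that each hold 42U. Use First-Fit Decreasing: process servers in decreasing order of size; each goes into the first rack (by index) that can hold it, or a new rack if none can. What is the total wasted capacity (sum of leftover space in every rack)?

89

Sorted descending: 30, 28, 27, 26, 25, 25, 22, 10, 8, 4.
Put 30U in rack 1; 12U remain.
Put 28U in rack 2; 14U remain.
Put 27U in rack 3; 15U remain.
Put 26U in rack 4; 16U remain.
Put 25U in rack 5; 17U remain.
Put 25U in rack 6; 17U remain.
Put 22U in rack 7; 20U remain.
Put 10U in rack 1; 2U remain.
Put 8U in rack 2; 6U remain.
Put 4U in rack 2; 2U remain.
7 racks × 42U = 294U; used 205U; unused 89U.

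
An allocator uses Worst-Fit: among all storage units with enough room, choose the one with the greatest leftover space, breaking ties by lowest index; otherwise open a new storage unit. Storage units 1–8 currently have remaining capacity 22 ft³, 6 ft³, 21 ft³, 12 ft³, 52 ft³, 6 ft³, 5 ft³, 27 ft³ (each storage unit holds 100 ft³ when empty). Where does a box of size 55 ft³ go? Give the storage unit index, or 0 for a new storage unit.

No storage unit has ≥ 55 ft³ free, so a new storage unit is opened.

0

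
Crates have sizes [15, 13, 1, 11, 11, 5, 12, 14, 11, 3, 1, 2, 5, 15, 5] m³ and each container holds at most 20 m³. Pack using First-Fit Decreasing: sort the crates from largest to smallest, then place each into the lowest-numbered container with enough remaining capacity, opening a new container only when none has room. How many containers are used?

8 containers

Sorted descending: 15, 15, 14, 13, 12, 11, 11, 11, 5, 5, 5, 3, 2, 1, 1.
Put 15 m³ in container 1; 5 m³ remain.
Put 15 m³ in container 2; 5 m³ remain.
Put 14 m³ in container 3; 6 m³ remain.
Put 13 m³ in container 4; 7 m³ remain.
Put 12 m³ in container 5; 8 m³ remain.
Put 11 m³ in container 6; 9 m³ remain.
Put 11 m³ in container 7; 9 m³ remain.
Put 11 m³ in container 8; 9 m³ remain.
Put 5 m³ in container 1; 0 m³ remain.
Put 5 m³ in container 2; 0 m³ remain.
Put 5 m³ in container 3; 1 m³ remain.
Put 3 m³ in container 4; 4 m³ remain.
Put 2 m³ in container 4; 2 m³ remain.
Put 1 m³ in container 3; 0 m³ remain.
Put 1 m³ in container 4; 1 m³ remain.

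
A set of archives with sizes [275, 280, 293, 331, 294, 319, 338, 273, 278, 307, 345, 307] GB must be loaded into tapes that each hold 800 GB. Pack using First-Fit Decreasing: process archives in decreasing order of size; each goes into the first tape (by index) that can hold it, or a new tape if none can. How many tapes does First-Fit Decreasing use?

6 tapes

Sorted descending: 345, 338, 331, 319, 307, 307, 294, 293, 280, 278, 275, 273.
tape 1: place 345 GB, 455 GB left
tape 1: place 338 GB, 117 GB left
tape 2: place 331 GB, 469 GB left
tape 2: place 319 GB, 150 GB left
tape 3: place 307 GB, 493 GB left
tape 3: place 307 GB, 186 GB left
tape 4: place 294 GB, 506 GB left
tape 4: place 293 GB, 213 GB left
tape 5: place 280 GB, 520 GB left
tape 5: place 278 GB, 242 GB left
tape 6: place 275 GB, 525 GB left
tape 6: place 273 GB, 252 GB left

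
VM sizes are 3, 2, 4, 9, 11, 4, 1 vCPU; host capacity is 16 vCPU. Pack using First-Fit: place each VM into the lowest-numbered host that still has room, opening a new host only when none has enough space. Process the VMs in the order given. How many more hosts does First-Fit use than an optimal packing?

First-Fit: [3,2,4,4,1] [9] [11] → 3 hosts.
Total size 34 vCPU; any packing needs at least ⌈34/16⌉ = 3 hosts.
So 3 is already optimal.

0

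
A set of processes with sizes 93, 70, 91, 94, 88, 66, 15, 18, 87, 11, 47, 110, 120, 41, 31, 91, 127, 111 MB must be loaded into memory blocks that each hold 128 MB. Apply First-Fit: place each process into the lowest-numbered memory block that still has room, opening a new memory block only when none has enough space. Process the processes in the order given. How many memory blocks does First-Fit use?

memory block 1: place 93 MB, 35 MB left
memory block 2: place 70 MB, 58 MB left
memory block 3: place 91 MB, 37 MB left
memory block 4: place 94 MB, 34 MB left
memory block 5: place 88 MB, 40 MB left
memory block 6: place 66 MB, 62 MB left
memory block 1: place 15 MB, 20 MB left
memory block 1: place 18 MB, 2 MB left
memory block 7: place 87 MB, 41 MB left
memory block 2: place 11 MB, 47 MB left
memory block 2: place 47 MB, 0 MB left
memory block 8: place 110 MB, 18 MB left
memory block 9: place 120 MB, 8 MB left
memory block 6: place 41 MB, 21 MB left
memory block 3: place 31 MB, 6 MB left
memory block 10: place 91 MB, 37 MB left
memory block 11: place 127 MB, 1 MB left
memory block 12: place 111 MB, 17 MB left
Final memory blocks: [93,15,18] [70,11,47] [91,31] [94] [88] [66,41] [87] [110] [120] [91] [127] [111].

12 memory blocks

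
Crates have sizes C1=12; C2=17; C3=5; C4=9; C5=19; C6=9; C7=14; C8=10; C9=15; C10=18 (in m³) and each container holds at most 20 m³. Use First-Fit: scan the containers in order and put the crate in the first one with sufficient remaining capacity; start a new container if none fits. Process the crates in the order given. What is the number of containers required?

container 1: place C1 (12 m³), 8 m³ left
container 2: place C2 (17 m³), 3 m³ left
container 1: place C3 (5 m³), 3 m³ left
container 3: place C4 (9 m³), 11 m³ left
container 4: place C5 (19 m³), 1 m³ left
container 3: place C6 (9 m³), 2 m³ left
container 5: place C7 (14 m³), 6 m³ left
container 6: place C8 (10 m³), 10 m³ left
container 7: place C9 (15 m³), 5 m³ left
container 8: place C10 (18 m³), 2 m³ left

8 containers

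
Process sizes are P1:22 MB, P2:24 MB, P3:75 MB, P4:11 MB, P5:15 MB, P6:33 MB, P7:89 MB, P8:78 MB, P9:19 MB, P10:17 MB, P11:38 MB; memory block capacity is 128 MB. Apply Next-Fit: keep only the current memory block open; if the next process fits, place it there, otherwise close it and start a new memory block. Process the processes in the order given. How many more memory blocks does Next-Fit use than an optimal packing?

Next-Fit: [22,24,75] [11,15,33] [89] [78,19,17] [38] → 5 memory blocks.
Total size 421 MB; any packing needs at least ⌈421/128⌉ = 4 memory blocks.
An optimal packing achieves that bound: [89,38] [78,33,17] [75,24,22] [19,15,11] → 4 memory blocks.
Excess: 5 − 4 = 1.

1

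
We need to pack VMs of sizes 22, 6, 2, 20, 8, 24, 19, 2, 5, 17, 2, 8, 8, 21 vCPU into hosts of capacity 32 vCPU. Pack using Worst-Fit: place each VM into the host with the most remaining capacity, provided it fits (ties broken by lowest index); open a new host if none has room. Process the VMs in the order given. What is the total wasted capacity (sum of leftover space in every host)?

host 1: place 22 vCPU, 10 vCPU left
host 1: place 6 vCPU, 4 vCPU left
host 1: place 2 vCPU, 2 vCPU left
host 2: place 20 vCPU, 12 vCPU left
host 2: place 8 vCPU, 4 vCPU left
host 3: place 24 vCPU, 8 vCPU left
host 4: place 19 vCPU, 13 vCPU left
host 4: place 2 vCPU, 11 vCPU left
host 4: place 5 vCPU, 6 vCPU left
host 5: place 17 vCPU, 15 vCPU left
host 5: place 2 vCPU, 13 vCPU left
host 5: place 8 vCPU, 5 vCPU left
host 3: place 8 vCPU, 0 vCPU left
host 6: place 21 vCPU, 11 vCPU left
6 hosts × 32 vCPU = 192 vCPU; used 164 vCPU; unused 28 vCPU.

28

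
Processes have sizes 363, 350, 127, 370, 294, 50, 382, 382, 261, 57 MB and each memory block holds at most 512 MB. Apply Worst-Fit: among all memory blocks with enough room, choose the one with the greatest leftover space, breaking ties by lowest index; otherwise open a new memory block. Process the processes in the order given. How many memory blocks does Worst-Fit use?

Put 363 MB in memory block 1; 149 MB remain.
Put 350 MB in memory block 2; 162 MB remain.
Put 127 MB in memory block 2; 35 MB remain.
Put 370 MB in memory block 3; 142 MB remain.
Put 294 MB in memory block 4; 218 MB remain.
Put 50 MB in memory block 4; 168 MB remain.
Put 382 MB in memory block 5; 130 MB remain.
Put 382 MB in memory block 6; 130 MB remain.
Put 261 MB in memory block 7; 251 MB remain.
Put 57 MB in memory block 7; 194 MB remain.
Final memory blocks: [363] [350,127] [370] [294,50] [382] [382] [261,57].

7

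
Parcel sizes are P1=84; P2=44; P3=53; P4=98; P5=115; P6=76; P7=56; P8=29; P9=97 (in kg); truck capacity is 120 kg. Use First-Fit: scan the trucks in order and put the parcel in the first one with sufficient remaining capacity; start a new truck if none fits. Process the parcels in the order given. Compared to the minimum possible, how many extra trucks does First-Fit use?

1

First-Fit: [84,29] [44,53] [98] [115] [76] [56] [97] → 7 trucks.
Total size 652 kg; any packing needs at least ⌈652/120⌉ = 6 trucks.
An optimal packing achieves that bound: [115] [98] [97] [84,29] [76,44] [56,53] → 6 trucks.
Excess: 7 − 6 = 1.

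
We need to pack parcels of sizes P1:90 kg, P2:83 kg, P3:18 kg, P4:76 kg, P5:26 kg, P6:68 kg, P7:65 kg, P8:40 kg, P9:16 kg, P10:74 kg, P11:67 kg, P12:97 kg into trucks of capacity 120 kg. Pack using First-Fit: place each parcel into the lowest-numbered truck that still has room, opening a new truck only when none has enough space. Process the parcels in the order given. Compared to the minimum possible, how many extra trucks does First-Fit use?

0

First-Fit: [90,18] [83,26] [76,40] [68,16] [65] [74] [67] [97] → 8 trucks.
8 parcels exceed 60 kg (half the capacity), and no two of those can share a truck, so at least 8 trucks are needed.
So 8 is already optimal.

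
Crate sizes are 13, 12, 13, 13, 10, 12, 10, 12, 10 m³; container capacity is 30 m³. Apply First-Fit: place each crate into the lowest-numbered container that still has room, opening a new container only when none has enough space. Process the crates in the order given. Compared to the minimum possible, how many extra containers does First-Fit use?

First-Fit: [13,12] [13,13] [10,12] [10,12] [10] → 5 containers.
Total size 105 m³; any packing needs at least ⌈105/30⌉ = 4 containers.
An optimal packing achieves that bound: [13,13] [13,12] [12,12] [10,10,10] → 4 containers.
Excess: 5 − 4 = 1.

1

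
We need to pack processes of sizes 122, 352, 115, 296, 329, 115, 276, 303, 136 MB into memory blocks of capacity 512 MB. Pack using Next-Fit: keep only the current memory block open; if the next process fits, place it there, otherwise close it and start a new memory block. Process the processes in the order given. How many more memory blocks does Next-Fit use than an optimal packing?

Next-Fit: [122,352] [115,296] [329,115] [276] [303,136] → 5 memory blocks.
5 processes exceed 256 MB (half the capacity), and no two of those can share a memory block, so at least 5 memory blocks are needed.
So 5 is already optimal.

0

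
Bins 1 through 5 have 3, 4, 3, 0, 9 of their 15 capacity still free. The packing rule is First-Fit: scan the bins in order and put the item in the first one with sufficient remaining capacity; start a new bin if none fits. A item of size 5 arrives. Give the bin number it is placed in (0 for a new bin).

Bins with room: bin 5 (9).
The first with room is bin 5.

5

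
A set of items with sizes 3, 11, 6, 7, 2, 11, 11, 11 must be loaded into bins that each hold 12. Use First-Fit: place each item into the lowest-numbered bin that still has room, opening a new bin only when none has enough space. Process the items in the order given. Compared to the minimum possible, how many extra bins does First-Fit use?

0

First-Fit: [3,6,2] [11] [7] [11] [11] [11] → 6 bins.
Total size 62; any packing needs at least ⌈62/12⌉ = 6 bins.
So 6 is already optimal.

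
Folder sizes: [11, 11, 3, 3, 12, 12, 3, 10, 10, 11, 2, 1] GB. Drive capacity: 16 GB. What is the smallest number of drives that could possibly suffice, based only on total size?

6 drives

Total size = 11 + 11 + 3 + 3 + 12 + 12 + 3 + 10 + 10 + 11 + 2 + 1 = 89 GB.
⌈89 / 16⌉ = 6.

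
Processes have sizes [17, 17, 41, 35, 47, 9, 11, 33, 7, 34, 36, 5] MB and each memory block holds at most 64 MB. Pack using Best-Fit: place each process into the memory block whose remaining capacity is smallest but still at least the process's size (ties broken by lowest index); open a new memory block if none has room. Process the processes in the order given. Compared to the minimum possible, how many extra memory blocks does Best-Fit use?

1

Best-Fit: [17,17] [41,11,5] [35] [47,9,7] [33] [34] [36] → 7 memory blocks.
6 processes exceed 32 MB (half the capacity), and no two of those can share a memory block, so at least 6 memory blocks are needed.
An optimal packing achieves that bound: [47,17] [41,17,5] [36,11,9,7] [35] [34] [33] → 6 memory blocks.
Excess: 7 − 6 = 1.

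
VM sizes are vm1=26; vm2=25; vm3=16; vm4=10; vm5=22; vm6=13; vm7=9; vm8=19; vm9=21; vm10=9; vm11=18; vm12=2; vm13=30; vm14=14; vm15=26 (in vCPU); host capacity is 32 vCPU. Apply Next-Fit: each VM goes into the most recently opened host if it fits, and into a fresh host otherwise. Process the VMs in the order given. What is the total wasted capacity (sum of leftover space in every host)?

host 1: place vm1 (26 vCPU), 6 vCPU left
host 2: place vm2 (25 vCPU), 7 vCPU left
host 3: place vm3 (16 vCPU), 16 vCPU left
host 3: place vm4 (10 vCPU), 6 vCPU left
host 4: place vm5 (22 vCPU), 10 vCPU left
host 5: place vm6 (13 vCPU), 19 vCPU left
host 5: place vm7 (9 vCPU), 10 vCPU left
host 6: place vm8 (19 vCPU), 13 vCPU left
host 7: place vm9 (21 vCPU), 11 vCPU left
host 7: place vm10 (9 vCPU), 2 vCPU left
host 8: place vm11 (18 vCPU), 14 vCPU left
host 8: place vm12 (2 vCPU), 12 vCPU left
host 9: place vm13 (30 vCPU), 2 vCPU left
host 10: place vm14 (14 vCPU), 18 vCPU left
host 11: place vm15 (26 vCPU), 6 vCPU left
11 hosts × 32 vCPU = 352 vCPU; used 260 vCPU; unused 92 vCPU.

92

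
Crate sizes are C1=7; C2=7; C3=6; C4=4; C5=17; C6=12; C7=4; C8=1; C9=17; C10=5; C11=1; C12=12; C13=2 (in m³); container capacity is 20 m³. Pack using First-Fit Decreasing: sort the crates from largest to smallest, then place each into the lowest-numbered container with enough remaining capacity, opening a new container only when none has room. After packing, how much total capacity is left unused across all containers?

5

Sorted descending: 17, 17, 12, 12, 7, 7, 6, 5, 4, 4, 2, 1, 1.
container 1: place 17 m³, 3 m³ left
container 2: place 17 m³, 3 m³ left
container 3: place 12 m³, 8 m³ left
container 4: place 12 m³, 8 m³ left
container 3: place 7 m³, 1 m³ left
container 4: place 7 m³, 1 m³ left
container 5: place 6 m³, 14 m³ left
container 5: place 5 m³, 9 m³ left
container 5: place 4 m³, 5 m³ left
container 5: place 4 m³, 1 m³ left
container 1: place 2 m³, 1 m³ left
container 1: place 1 m³, 0 m³ left
container 2: place 1 m³, 2 m³ left
5 containers × 20 m³ = 100 m³; used 95 m³; unused 5 m³.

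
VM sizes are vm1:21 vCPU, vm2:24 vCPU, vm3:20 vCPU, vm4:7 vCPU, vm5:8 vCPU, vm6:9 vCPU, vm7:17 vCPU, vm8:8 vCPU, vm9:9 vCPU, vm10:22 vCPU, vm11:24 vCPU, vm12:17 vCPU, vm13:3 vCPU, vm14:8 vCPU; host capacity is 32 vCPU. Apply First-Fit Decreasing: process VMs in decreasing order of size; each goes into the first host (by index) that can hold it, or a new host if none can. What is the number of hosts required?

7

Sorted descending: 24, 24, 22, 21, 20, 17, 17, 9, 9, 8, 8, 8, 7, 3.
host 1: place 24 vCPU, 8 vCPU left
host 2: place 24 vCPU, 8 vCPU left
host 3: place 22 vCPU, 10 vCPU left
host 4: place 21 vCPU, 11 vCPU left
host 5: place 20 vCPU, 12 vCPU left
host 6: place 17 vCPU, 15 vCPU left
host 7: place 17 vCPU, 15 vCPU left
host 3: place 9 vCPU, 1 vCPU left
host 4: place 9 vCPU, 2 vCPU left
host 1: place 8 vCPU, 0 vCPU left
host 2: place 8 vCPU, 0 vCPU left
host 5: place 8 vCPU, 4 vCPU left
host 6: place 7 vCPU, 8 vCPU left
host 5: place 3 vCPU, 1 vCPU left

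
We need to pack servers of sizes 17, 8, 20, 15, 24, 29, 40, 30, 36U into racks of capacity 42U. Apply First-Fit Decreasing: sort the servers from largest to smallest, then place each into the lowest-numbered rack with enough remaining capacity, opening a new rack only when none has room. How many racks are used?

Sorted descending: 40, 36, 30, 29, 24, 20, 17, 15, 8.
Put 40U in rack 1; 2U remain.
Put 36U in rack 2; 6U remain.
Put 30U in rack 3; 12U remain.
Put 29U in rack 4; 13U remain.
Put 24U in rack 5; 18U remain.
Put 20U in rack 6; 22U remain.
Put 17U in rack 5; 1U remain.
Put 15U in rack 6; 7U remain.
Put 8U in rack 3; 4U remain.

6 racks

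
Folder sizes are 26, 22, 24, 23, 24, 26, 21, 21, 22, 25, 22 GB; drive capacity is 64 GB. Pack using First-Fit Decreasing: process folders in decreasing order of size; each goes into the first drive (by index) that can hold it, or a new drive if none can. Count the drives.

Sorted descending: 26, 26, 25, 24, 24, 23, 22, 22, 22, 21, 21.
Put 26 GB in drive 1; 38 GB remain.
Put 26 GB in drive 1; 12 GB remain.
Put 25 GB in drive 2; 39 GB remain.
Put 24 GB in drive 2; 15 GB remain.
Put 24 GB in drive 3; 40 GB remain.
Put 23 GB in drive 3; 17 GB remain.
Put 22 GB in drive 4; 42 GB remain.
Put 22 GB in drive 4; 20 GB remain.
Put 22 GB in drive 5; 42 GB remain.
Put 21 GB in drive 5; 21 GB remain.
Put 21 GB in drive 5; 0 GB remain.

5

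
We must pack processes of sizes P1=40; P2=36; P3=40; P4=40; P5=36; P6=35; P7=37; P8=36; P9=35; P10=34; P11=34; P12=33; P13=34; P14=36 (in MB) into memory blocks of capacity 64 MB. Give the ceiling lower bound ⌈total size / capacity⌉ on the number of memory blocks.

Total size = 40 + 36 + 40 + 40 + 36 + 35 + 37 + 36 + 35 + 34 + 34 + 33 + 34 + 36 = 506 MB.
⌈506 / 64⌉ = 8.

8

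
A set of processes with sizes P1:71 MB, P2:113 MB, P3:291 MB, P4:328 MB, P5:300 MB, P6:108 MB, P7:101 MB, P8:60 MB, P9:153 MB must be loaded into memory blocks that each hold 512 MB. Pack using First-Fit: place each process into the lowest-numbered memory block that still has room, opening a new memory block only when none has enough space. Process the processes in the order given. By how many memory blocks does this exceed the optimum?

1

First-Fit: [71,113,291] [328,108,60] [300,101] [153] → 4 memory blocks.
Total size 1525 MB; any packing needs at least ⌈1525/512⌉ = 3 memory blocks.
An optimal packing achieves that bound: [328,113,71] [300,108,101] [291,153,60] → 3 memory blocks.
Excess: 4 − 3 = 1.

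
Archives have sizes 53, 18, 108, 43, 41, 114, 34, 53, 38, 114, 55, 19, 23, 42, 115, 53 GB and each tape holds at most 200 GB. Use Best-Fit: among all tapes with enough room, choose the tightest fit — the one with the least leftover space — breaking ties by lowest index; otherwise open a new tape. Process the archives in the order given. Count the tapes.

tape 1: place 53 GB, 147 GB left
tape 1: place 18 GB, 129 GB left
tape 1: place 108 GB, 21 GB left
tape 2: place 43 GB, 157 GB left
tape 2: place 41 GB, 116 GB left
tape 2: place 114 GB, 2 GB left
tape 3: place 34 GB, 166 GB left
tape 3: place 53 GB, 113 GB left
tape 3: place 38 GB, 75 GB left
tape 4: place 114 GB, 86 GB left
tape 3: place 55 GB, 20 GB left
tape 3: place 19 GB, 1 GB left
tape 4: place 23 GB, 63 GB left
tape 4: place 42 GB, 21 GB left
tape 5: place 115 GB, 85 GB left
tape 5: place 53 GB, 32 GB left
Final tapes: [53,18,108] [43,41,114] [34,53,38,55,19] [114,23,42] [115,53].

5 tapes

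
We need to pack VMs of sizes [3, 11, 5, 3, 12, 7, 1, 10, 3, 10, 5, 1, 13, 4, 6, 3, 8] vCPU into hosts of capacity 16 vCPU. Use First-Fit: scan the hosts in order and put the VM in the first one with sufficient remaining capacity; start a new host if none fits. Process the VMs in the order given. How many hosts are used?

7 hosts

3 vCPU → host 1 (remaining 13 vCPU)
11 vCPU → host 1 (remaining 2 vCPU)
5 vCPU → host 2 (remaining 11 vCPU)
3 vCPU → host 2 (remaining 8 vCPU)
12 vCPU → host 3 (remaining 4 vCPU)
7 vCPU → host 2 (remaining 1 vCPU)
1 vCPU → host 1 (remaining 1 vCPU)
10 vCPU → host 4 (remaining 6 vCPU)
3 vCPU → host 3 (remaining 1 vCPU)
10 vCPU → host 5 (remaining 6 vCPU)
5 vCPU → host 4 (remaining 1 vCPU)
1 vCPU → host 1 (remaining 0 vCPU)
13 vCPU → host 6 (remaining 3 vCPU)
4 vCPU → host 5 (remaining 2 vCPU)
6 vCPU → host 7 (remaining 10 vCPU)
3 vCPU → host 6 (remaining 0 vCPU)
8 vCPU → host 7 (remaining 2 vCPU)
Final hosts: [3,11,1,1] [5,3,7] [12,3] [10,5] [10,4] [13,3] [6,8].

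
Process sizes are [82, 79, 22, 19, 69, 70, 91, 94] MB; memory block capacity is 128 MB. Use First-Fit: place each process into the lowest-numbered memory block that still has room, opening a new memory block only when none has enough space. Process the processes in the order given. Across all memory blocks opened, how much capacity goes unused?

82 MB → memory block 1 (remaining 46 MB)
79 MB → memory block 2 (remaining 49 MB)
22 MB → memory block 1 (remaining 24 MB)
19 MB → memory block 1 (remaining 5 MB)
69 MB → memory block 3 (remaining 59 MB)
70 MB → memory block 4 (remaining 58 MB)
91 MB → memory block 5 (remaining 37 MB)
94 MB → memory block 6 (remaining 34 MB)
6 memory blocks × 128 MB = 768 MB; used 526 MB; unused 242 MB.

242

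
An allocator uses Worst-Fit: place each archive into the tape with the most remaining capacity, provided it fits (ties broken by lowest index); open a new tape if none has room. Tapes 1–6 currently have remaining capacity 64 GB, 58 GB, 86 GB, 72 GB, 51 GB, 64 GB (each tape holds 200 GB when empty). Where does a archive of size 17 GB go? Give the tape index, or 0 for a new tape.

3

Tapes with room: tape 1 (64 GB), tape 2 (58 GB), tape 3 (86 GB), tape 4 (72 GB), tape 5 (51 GB), tape 6 (64 GB).
Most room is tape 3 with 86 GB free.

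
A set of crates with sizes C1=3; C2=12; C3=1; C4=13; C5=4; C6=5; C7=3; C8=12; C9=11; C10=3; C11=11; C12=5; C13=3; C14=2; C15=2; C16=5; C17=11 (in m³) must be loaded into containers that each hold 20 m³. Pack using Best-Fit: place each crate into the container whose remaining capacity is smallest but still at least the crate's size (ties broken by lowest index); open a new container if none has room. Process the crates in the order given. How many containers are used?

6 containers

Put C1 (3 m³) in container 1; 17 m³ remain.
Put C2 (12 m³) in container 1; 5 m³ remain.
Put C3 (1 m³) in container 1; 4 m³ remain.
Put C4 (13 m³) in container 2; 7 m³ remain.
Put C5 (4 m³) in container 1; 0 m³ remain.
Put C6 (5 m³) in container 2; 2 m³ remain.
Put C7 (3 m³) in container 3; 17 m³ remain.
Put C8 (12 m³) in container 3; 5 m³ remain.
Put C9 (11 m³) in container 4; 9 m³ remain.
Put C10 (3 m³) in container 3; 2 m³ remain.
Put C11 (11 m³) in container 5; 9 m³ remain.
Put C12 (5 m³) in container 4; 4 m³ remain.
Put C13 (3 m³) in container 4; 1 m³ remain.
Put C14 (2 m³) in container 2; 0 m³ remain.
Put C15 (2 m³) in container 3; 0 m³ remain.
Put C16 (5 m³) in container 5; 4 m³ remain.
Put C17 (11 m³) in container 6; 9 m³ remain.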